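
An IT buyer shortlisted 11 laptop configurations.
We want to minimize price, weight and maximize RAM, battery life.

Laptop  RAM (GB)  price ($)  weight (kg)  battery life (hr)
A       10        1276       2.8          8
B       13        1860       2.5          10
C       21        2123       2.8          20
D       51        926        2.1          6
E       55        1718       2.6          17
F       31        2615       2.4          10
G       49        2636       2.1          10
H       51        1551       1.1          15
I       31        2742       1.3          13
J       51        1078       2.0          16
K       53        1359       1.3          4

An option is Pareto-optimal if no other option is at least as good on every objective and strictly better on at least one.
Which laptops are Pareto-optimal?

A: dominated by J (RAM 51≥10, price 1078≤1276, weight 2.0≤2.8, battery life 16≥8).
B: dominated by H (RAM 51≥13, price 1551≤1860, weight 1.1≤2.5, battery life 15≥10).
C: not dominated (best battery life).
D: not dominated (best price).
E: not dominated (best RAM).
F: dominated by H (RAM 51≥31, price 1551≤2615, weight 1.1≤2.4, battery life 15≥10).
G: dominated by H (RAM 51≥49, price 1551≤2636, weight 1.1≤2.1, battery life 15≥10).
H: not dominated (best weight).
I: dominated by H (RAM 51≥31, price 1551≤2742, weight 1.1≤1.3, battery life 15≥13).
J: not dominated.
K: not dominated.

C, D, E, H, J, K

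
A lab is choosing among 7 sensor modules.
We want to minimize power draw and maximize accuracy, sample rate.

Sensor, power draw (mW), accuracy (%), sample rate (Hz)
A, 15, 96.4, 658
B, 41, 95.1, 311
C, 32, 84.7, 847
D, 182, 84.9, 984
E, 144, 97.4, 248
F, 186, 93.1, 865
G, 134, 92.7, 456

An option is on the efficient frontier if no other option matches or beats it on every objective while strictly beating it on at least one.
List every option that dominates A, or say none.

B: worse on power draw (41 vs 15).
C: worse on power draw (32 vs 15).
D: worse on power draw (182 vs 15).
E: worse on power draw (144 vs 15).
F: worse on power draw (186 vs 15).
G: worse on power draw (134 vs 15).
No option dominates A.

none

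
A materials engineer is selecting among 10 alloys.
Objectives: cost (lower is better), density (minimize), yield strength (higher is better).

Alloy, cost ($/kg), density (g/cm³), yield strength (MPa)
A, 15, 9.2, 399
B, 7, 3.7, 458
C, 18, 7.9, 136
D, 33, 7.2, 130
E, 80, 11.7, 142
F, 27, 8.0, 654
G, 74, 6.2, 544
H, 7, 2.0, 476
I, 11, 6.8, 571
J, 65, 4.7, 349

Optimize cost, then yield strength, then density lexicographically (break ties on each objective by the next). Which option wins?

H

First minimize cost: best is 7, kept {B, H}.
Then maximize yield strength: best is 476, kept {H}.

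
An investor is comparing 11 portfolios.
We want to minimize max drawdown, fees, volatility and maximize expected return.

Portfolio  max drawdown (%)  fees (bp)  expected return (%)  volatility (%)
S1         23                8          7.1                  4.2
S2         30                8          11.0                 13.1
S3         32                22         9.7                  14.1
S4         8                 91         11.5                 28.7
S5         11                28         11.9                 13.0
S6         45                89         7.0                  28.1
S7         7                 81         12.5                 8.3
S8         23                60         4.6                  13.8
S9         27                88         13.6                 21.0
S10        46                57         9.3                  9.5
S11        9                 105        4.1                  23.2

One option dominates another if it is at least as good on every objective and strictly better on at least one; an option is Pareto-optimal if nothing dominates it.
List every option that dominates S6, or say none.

S1: max drawdown 23≤45, fees 8≤89, expected return 7.1≥7.0, volatility 4.2≤28.1 — dominates S6.
S2: max drawdown 30≤45, fees 8≤89, expected return 11.0≥7.0, volatility 13.1≤28.1 — dominates S6.
S3: max drawdown 32≤45, fees 22≤89, expected return 9.7≥7.0, volatility 14.1≤28.1 — dominates S6.
S5: max drawdown 11≤45, fees 28≤89, expected return 11.9≥7.0, volatility 13.0≤28.1 — dominates S6.
S7: max drawdown 7≤45, fees 81≤89, expected return 12.5≥7.0, volatility 8.3≤28.1 — dominates S6.
S9: max drawdown 27≤45, fees 88≤89, expected return 13.6≥7.0, volatility 21.0≤28.1 — dominates S6.
Others (S4, S8, S10, S11) are each worse than S6 on at least one objective.

S1, S2, S3, S5, S7, S9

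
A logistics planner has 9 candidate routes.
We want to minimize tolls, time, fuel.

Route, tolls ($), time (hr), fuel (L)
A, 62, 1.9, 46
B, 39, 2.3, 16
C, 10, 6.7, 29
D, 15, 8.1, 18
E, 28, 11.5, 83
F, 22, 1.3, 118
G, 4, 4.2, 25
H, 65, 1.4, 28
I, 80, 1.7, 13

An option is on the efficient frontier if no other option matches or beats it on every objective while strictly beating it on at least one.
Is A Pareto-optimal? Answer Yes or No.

B: worse on time (2.3 vs 1.9).
C: worse on time (6.7 vs 1.9).
D: worse on time (8.1 vs 1.9).
E: worse on time (11.5 vs 1.9).
F: worse on fuel (118 vs 46).
G: worse on time (4.2 vs 1.9).
H: worse on tolls (65 vs 62).
I: worse on tolls (80 vs 62).
No option is at least as good as A on every objective and strictly better on one.

Yes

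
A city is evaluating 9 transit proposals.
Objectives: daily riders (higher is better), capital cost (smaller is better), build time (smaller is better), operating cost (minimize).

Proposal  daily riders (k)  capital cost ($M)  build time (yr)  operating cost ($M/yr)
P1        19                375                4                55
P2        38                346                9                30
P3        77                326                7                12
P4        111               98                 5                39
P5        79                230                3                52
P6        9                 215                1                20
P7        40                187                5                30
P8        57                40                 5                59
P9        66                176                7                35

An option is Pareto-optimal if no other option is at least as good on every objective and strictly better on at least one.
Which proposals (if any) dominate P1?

P5: daily riders 79≥19, capital cost 230≤375, build time 3≤4, operating cost 52≤55 — dominates P1.
Others (P2, P3, P4, P6, P7, P8, P9) are each worse than P1 on at least one objective.

P5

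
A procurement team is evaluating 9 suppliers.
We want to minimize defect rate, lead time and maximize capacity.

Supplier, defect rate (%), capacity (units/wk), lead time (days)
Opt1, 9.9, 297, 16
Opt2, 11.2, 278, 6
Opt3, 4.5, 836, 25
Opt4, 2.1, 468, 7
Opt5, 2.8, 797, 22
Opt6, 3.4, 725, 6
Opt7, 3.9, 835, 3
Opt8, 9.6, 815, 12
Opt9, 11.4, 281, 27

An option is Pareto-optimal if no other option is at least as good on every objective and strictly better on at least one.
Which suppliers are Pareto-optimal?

Opt1: dominated by Opt4 (defect rate 2.1≤9.9, capacity 468≥297, lead time 7≤16).
Opt2: dominated by Opt6 (defect rate 3.4≤11.2, capacity 725≥278, lead time 6≤6).
Opt3: not dominated (best capacity).
Opt4: not dominated (best defect rate).
Opt5: not dominated.
Opt6: not dominated.
Opt7: not dominated (best lead time).
Opt8: dominated by Opt7 (defect rate 3.9≤9.6, capacity 835≥815, lead time 3≤12).
Opt9: dominated by Opt1 (defect rate 9.9≤11.4, capacity 297≥281, lead time 16≤27).

Opt3, Opt4, Opt5, Opt6, Opt7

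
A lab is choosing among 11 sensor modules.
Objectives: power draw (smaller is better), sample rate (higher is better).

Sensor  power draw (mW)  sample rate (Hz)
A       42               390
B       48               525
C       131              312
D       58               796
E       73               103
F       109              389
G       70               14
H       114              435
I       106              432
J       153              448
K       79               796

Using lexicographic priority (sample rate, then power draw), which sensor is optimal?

D

First maximize sample rate: best is 796, kept {D, K}.
Then minimize power draw: best is 58, kept {D}.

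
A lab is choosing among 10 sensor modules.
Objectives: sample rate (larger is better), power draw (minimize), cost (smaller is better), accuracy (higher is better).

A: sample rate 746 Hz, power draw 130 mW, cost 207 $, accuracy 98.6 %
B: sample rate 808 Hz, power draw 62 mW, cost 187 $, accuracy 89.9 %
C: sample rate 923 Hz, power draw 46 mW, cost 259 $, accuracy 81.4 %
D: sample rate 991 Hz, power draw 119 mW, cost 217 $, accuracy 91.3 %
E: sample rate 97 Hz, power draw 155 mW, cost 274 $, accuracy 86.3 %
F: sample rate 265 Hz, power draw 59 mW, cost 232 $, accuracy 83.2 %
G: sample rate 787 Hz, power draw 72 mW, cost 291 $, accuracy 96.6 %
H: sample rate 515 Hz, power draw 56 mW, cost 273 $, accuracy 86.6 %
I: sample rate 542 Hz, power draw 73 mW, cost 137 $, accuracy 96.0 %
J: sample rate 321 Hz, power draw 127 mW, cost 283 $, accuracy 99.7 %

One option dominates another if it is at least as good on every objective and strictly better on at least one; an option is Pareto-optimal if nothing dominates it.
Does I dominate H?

No

I vs H: I is worse on power draw (73 vs 56), so it does not dominate H.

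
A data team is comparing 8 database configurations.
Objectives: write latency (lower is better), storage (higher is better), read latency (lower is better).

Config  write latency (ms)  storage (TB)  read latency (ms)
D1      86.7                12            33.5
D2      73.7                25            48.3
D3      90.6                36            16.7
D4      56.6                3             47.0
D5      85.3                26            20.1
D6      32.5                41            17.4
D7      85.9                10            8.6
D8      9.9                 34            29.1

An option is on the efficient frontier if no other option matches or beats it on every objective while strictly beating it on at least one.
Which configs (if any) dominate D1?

D5, D6, D8

D5: write latency 85.3≤86.7, storage 26≥12, read latency 20.1≤33.5 — dominates D1.
D6: write latency 32.5≤86.7, storage 41≥12, read latency 17.4≤33.5 — dominates D1.
D8: write latency 9.9≤86.7, storage 34≥12, read latency 29.1≤33.5 — dominates D1.
Others (D2, D3, D4, D7) are each worse than D1 on at least one objective.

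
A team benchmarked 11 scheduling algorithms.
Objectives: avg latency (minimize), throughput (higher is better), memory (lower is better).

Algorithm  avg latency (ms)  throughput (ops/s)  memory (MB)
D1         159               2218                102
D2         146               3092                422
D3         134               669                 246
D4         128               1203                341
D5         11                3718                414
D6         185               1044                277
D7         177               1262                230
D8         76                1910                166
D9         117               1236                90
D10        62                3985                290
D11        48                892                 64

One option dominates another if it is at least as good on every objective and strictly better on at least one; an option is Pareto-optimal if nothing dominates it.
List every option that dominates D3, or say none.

D8, D9, D11

D8: avg latency 76≤134, throughput 1910≥669, memory 166≤246 — dominates D3.
D9: avg latency 117≤134, throughput 1236≥669, memory 90≤246 — dominates D3.
D11: avg latency 48≤134, throughput 892≥669, memory 64≤246 — dominates D3.
Others (D1, D2, D4, D5, D6, D7, D10) are each worse than D3 on at least one objective.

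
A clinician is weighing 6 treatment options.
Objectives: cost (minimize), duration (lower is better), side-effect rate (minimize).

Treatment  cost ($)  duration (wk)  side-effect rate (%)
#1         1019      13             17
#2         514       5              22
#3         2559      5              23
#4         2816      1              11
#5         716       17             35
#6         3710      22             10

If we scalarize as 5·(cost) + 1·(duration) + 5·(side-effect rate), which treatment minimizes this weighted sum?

#2

#1: 5·1019 + 1·13 + 5·17 = 5193
#2: 5·514 + 1·5 + 5·22 = 2685
#3: 5·2559 + 1·5 + 5·23 = 12915
#4: 5·2816 + 1·1 + 5·11 = 14136
#5: 5·716 + 1·17 + 5·35 = 3772
#6: 5·3710 + 1·22 + 5·10 = 18622
Lowest: #2 at 2685.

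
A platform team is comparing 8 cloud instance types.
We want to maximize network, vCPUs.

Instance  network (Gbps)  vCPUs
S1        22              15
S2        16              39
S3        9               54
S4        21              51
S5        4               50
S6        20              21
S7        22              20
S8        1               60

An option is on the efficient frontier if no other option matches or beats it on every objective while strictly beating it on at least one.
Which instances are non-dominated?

S3, S4, S7, S8

S1: dominated by S7 (network 22≥22, vCPUs 20≥15).
S2: dominated by S4 (network 21≥16, vCPUs 51≥39).
S3: not dominated.
S4: not dominated.
S5: dominated by S3 (network 9≥4, vCPUs 54≥50).
S6: dominated by S4 (network 21≥20, vCPUs 51≥21).
S7: not dominated.
S8: not dominated (best vCPUs).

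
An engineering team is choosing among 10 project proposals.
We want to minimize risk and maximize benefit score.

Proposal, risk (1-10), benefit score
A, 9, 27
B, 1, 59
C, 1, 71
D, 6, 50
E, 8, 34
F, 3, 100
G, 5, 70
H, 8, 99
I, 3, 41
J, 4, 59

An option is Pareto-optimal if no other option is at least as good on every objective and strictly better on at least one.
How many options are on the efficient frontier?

A: dominated by B (risk 1≤9, benefit score 59≥27).
B: dominated by C (risk 1≤1, benefit score 71≥59).
C: not dominated.
D: dominated by B (risk 1≤6, benefit score 59≥50).
E: dominated by B (risk 1≤8, benefit score 59≥34).
F: not dominated (best benefit score).
G: dominated by C (risk 1≤5, benefit score 71≥70).
H: dominated by F (risk 3≤8, benefit score 100≥99).
I: dominated by B (risk 1≤3, benefit score 59≥41).
J: dominated by B (risk 1≤4, benefit score 59≥59).
Pareto-optimal: C, F → 2.

2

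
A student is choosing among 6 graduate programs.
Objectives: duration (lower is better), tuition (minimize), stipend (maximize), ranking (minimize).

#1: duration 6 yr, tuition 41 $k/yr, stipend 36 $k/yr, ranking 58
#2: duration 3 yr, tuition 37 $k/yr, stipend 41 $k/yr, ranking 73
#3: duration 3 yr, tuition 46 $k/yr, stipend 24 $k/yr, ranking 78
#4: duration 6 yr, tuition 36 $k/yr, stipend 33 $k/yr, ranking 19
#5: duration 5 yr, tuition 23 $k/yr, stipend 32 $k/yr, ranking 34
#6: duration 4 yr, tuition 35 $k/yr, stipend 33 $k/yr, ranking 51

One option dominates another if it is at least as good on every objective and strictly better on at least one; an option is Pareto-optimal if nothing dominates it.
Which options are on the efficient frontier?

#1, #2, #4, #5, #6

#1: not dominated.
#2: not dominated (best stipend).
#3: dominated by #2 (duration 3≤3, tuition 37≤46, stipend 41≥24, ranking 73≤78).
#4: not dominated (best ranking).
#5: not dominated (best tuition).
#6: not dominated.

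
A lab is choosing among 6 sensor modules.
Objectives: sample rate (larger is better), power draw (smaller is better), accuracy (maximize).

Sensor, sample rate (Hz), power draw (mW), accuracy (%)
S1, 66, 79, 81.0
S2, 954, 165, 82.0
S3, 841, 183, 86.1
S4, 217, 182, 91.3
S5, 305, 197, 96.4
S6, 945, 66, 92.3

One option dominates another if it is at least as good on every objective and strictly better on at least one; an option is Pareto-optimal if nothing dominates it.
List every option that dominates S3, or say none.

S6: sample rate 945≥841, power draw 66≤183, accuracy 92.3≥86.1 — dominates S3.
Others (S1, S2, S4, S5) are each worse than S3 on at least one objective.

S6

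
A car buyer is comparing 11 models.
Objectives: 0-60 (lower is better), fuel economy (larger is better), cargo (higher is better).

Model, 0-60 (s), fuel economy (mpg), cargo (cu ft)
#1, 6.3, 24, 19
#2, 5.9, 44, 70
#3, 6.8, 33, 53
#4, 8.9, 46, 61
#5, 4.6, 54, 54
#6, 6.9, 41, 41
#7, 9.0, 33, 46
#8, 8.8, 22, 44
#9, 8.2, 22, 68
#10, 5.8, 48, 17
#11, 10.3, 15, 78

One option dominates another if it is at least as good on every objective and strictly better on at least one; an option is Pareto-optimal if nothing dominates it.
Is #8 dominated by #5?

#5 vs #8: 0-60 4.6≤8.8, fuel economy 54≥22, cargo 54≥44 — #5 is at least as good on every objective with at least one strict improvement.

Yes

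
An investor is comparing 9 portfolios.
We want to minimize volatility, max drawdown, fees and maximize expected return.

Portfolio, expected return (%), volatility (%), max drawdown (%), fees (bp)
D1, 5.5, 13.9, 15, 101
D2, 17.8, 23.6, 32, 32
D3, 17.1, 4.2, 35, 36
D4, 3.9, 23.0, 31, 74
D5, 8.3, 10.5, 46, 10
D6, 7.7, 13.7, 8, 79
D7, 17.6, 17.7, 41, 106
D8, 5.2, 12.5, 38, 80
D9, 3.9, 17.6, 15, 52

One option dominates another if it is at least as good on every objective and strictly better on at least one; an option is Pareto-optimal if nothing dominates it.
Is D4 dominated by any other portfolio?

D9 vs D4: expected return 3.9≥3.9, volatility 17.6≤23.0, max drawdown 15≤31, fees 52≤74 — D9 is at least as good on every objective and strictly better on at least one, so D9 dominates D4.

Yes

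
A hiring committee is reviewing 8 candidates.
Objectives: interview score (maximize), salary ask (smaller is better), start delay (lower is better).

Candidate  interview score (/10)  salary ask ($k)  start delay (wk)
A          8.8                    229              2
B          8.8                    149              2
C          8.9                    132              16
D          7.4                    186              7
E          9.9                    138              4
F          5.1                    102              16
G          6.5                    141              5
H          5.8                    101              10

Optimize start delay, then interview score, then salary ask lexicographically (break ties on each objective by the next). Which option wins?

B

First minimize start delay: best is 2, kept {A, B}.
Then maximize interview score: best is 8.8, kept {A, B}.
Then minimize salary ask: best is 149, kept {B}.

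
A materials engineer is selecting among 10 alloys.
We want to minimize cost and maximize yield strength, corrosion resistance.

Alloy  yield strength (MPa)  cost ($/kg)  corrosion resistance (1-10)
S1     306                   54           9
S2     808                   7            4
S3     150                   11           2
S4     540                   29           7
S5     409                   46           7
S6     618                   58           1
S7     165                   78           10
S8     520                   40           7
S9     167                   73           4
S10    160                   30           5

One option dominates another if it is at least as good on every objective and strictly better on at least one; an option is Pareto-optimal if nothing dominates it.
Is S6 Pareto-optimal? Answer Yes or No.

S2 vs S6: yield strength 808≥618, cost 7≤58, corrosion resistance 4≥1 — S2 is at least as good on every objective and strictly better on at least one, so S2 dominates S6.

No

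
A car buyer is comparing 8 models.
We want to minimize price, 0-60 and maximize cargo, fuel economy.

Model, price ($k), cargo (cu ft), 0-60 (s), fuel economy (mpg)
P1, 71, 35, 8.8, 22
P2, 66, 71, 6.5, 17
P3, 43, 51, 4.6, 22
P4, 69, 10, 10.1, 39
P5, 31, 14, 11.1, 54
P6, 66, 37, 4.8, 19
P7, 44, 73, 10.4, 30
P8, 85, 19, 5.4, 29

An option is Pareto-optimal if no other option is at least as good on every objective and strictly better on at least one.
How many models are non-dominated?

6

P1: dominated by P3 (price 43≤71, cargo 51≥35, 0-60 4.6≤8.8, fuel economy 22≥22).
P2: not dominated.
P3: not dominated (best 0-60).
P4: not dominated.
P5: not dominated (best price).
P6: dominated by P3 (price 43≤66, cargo 51≥37, 0-60 4.6≤4.8, fuel economy 22≥19).
P7: not dominated (best cargo).
P8: not dominated.
Pareto-optimal: P2, P3, P4, P5, P7, P8 → 6.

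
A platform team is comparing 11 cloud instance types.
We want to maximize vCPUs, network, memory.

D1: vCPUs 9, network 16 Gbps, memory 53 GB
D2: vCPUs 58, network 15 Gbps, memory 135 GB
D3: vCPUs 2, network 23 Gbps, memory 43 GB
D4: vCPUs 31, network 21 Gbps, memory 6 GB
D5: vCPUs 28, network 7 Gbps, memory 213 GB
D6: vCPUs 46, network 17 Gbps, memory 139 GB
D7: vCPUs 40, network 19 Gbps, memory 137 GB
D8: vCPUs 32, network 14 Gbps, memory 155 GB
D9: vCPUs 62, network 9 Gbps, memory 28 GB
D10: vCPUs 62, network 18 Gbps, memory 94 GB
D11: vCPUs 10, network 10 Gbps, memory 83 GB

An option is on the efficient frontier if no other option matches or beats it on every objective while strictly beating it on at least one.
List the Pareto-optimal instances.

D2, D3, D4, D5, D6, D7, D8, D10

D1: dominated by D6 (vCPUs 46≥9, network 17≥16, memory 139≥53).
D2: not dominated.
D3: not dominated (best network).
D4: not dominated.
D5: not dominated (best memory).
D6: not dominated.
D7: not dominated.
D8: not dominated.
D9: dominated by D10 (vCPUs 62≥62, network 18≥9, memory 94≥28).
D10: not dominated.
D11: dominated by D2 (vCPUs 58≥10, network 15≥10, memory 135≥83).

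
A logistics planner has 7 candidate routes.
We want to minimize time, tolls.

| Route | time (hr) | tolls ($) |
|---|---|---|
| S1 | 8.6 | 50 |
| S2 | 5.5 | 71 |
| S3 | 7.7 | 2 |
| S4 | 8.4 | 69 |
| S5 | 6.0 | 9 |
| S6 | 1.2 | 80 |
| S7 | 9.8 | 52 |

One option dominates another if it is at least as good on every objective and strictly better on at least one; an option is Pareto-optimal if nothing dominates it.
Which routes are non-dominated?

S1: dominated by S3 (time 7.7≤8.6, tolls 2≤50).
S2: not dominated.
S3: not dominated (best tolls).
S4: dominated by S3 (time 7.7≤8.4, tolls 2≤69).
S5: not dominated.
S6: not dominated (best time).
S7: dominated by S1 (time 8.6≤9.8, tolls 50≤52).

S2, S3, S5, S6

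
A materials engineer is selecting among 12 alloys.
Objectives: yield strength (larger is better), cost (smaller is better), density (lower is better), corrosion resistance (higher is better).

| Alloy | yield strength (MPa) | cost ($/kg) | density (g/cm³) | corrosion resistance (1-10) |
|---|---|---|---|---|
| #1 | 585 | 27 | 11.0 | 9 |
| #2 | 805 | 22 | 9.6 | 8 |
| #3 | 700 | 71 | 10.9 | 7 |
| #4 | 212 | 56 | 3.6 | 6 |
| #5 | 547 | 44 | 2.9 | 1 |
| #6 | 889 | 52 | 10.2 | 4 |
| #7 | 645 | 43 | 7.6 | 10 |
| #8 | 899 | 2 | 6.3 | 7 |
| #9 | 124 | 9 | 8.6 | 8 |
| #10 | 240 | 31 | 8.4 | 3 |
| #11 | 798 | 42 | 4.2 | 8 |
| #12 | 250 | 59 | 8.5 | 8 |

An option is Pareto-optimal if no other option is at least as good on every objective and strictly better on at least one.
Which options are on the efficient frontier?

#1: not dominated.
#2: not dominated.
#3: dominated by #2 (yield strength 805≥700, cost 22≤71, density 9.6≤10.9, corrosion resistance 8≥7).
#4: not dominated.
#5: not dominated (best density).
#6: dominated by #8 (yield strength 899≥889, cost 2≤52, density 6.3≤10.2, corrosion resistance 7≥4).
#7: not dominated (best corrosion resistance).
#8: not dominated (best yield strength).
#9: not dominated.
#10: dominated by #8 (yield strength 899≥240, cost 2≤31, density 6.3≤8.4, corrosion resistance 7≥3).
#11: not dominated.
#12: dominated by #7 (yield strength 645≥250, cost 43≤59, density 7.6≤8.5, corrosion resistance 10≥8).

#1, #2, #4, #5, #7, #8, #9, #11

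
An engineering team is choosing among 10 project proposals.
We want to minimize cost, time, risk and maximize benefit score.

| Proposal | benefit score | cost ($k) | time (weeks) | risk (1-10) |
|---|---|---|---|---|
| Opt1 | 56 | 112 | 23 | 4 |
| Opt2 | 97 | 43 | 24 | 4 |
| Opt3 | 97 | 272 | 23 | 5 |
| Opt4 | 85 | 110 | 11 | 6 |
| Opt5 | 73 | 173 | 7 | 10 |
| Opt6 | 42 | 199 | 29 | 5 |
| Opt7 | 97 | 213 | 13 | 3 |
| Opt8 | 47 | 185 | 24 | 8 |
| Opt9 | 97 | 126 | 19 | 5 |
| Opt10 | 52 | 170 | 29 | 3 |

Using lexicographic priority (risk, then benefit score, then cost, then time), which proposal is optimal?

First minimize risk: best is 3, kept {Opt7, Opt10}.
Then maximize benefit score: best is 97, kept {Opt7}.

Opt7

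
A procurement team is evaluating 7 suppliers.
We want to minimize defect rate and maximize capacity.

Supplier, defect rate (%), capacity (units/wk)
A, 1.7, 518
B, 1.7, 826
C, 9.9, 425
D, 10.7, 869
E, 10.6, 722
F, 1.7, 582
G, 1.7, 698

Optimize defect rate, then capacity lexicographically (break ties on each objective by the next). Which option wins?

First minimize defect rate: best is 1.7, kept {A, B, F, G}.
Then maximize capacity: best is 826, kept {B}.

B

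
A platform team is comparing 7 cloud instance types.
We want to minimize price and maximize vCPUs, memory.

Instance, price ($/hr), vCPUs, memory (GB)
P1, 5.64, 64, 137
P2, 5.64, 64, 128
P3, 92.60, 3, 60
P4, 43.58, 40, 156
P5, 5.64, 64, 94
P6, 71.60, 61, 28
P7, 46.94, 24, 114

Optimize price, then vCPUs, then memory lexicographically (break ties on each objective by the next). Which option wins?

P1

First minimize price: best is 5.64, kept {P1, P2, P5}.
Then maximize vCPUs: best is 64, kept {P1, P2, P5}.
Then maximize memory: best is 137, kept {P1}.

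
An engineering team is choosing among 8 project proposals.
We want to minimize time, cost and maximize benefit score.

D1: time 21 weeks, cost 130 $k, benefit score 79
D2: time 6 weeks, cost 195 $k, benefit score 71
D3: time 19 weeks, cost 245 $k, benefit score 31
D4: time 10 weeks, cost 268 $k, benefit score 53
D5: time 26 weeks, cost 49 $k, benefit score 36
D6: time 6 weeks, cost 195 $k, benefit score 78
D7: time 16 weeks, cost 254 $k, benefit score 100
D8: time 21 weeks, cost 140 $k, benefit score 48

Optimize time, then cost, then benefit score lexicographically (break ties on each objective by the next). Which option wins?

First minimize time: best is 6, kept {D2, D6}.
Then minimize cost: best is 195, kept {D2, D6}.
Then maximize benefit score: best is 78, kept {D6}.

D6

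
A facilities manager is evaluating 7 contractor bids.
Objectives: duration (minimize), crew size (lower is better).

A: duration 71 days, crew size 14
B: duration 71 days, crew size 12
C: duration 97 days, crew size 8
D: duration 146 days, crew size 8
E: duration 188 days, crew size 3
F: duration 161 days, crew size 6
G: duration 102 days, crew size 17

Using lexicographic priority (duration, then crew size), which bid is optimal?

B

First minimize duration: best is 71, kept {A, B}.
Then minimize crew size: best is 12, kept {B}.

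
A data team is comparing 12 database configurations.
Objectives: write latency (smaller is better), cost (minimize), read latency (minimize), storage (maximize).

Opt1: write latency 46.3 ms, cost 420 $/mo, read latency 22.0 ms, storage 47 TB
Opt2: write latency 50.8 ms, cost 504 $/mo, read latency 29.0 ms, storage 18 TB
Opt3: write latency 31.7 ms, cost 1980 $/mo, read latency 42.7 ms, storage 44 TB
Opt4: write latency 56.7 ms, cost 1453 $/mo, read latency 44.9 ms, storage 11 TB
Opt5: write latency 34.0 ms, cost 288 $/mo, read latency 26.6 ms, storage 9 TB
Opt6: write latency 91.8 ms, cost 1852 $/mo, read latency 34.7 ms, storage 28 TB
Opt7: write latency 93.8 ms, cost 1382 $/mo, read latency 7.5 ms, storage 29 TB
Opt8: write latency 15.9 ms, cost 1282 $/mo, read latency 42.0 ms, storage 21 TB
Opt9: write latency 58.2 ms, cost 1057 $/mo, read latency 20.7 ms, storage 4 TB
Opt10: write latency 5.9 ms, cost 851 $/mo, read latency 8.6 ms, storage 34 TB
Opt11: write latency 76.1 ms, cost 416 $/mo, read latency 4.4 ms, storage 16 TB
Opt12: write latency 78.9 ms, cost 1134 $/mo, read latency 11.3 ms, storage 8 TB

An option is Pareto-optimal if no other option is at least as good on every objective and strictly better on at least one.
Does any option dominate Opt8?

Opt10 vs Opt8: write latency 5.9≤15.9, cost 851≤1282, read latency 8.6≤42.0, storage 34≥21 — Opt10 is at least as good on every objective and strictly better on at least one, so Opt10 dominates Opt8.

Yes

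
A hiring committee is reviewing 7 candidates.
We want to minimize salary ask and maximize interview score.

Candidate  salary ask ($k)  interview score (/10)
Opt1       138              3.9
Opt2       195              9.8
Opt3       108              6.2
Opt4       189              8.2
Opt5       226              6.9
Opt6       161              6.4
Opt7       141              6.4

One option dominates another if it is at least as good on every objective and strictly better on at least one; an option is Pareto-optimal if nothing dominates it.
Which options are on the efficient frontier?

Opt2, Opt3, Opt4, Opt7

Opt1: dominated by Opt3 (salary ask 108≤138, interview score 6.2≥3.9).
Opt2: not dominated (best interview score).
Opt3: not dominated (best salary ask).
Opt4: not dominated.
Opt5: dominated by Opt2 (salary ask 195≤226, interview score 9.8≥6.9).
Opt6: dominated by Opt7 (salary ask 141≤161, interview score 6.4≥6.4).
Opt7: not dominated.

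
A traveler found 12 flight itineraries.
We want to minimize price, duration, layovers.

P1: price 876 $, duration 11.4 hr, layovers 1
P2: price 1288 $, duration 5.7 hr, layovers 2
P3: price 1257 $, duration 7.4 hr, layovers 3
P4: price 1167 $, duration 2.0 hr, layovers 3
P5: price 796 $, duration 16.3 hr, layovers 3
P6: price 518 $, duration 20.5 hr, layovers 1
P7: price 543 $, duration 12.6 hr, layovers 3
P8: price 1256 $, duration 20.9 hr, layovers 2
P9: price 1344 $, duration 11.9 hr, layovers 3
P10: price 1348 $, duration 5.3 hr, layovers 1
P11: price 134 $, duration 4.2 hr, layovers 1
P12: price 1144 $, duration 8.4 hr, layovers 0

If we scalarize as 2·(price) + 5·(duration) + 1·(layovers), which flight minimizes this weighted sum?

P11

P1: 2·876 + 5·11.4 + 1·1 = 1810.0
P2: 2·1288 + 5·5.7 + 1·2 = 2606.5
P3: 2·1257 + 5·7.4 + 1·3 = 2554.0
P4: 2·1167 + 5·2.0 + 1·3 = 2347.0
P5: 2·796 + 5·16.3 + 1·3 = 1676.5
P6: 2·518 + 5·20.5 + 1·1 = 1139.5
P7: 2·543 + 5·12.6 + 1·3 = 1152.0
P8: 2·1256 + 5·20.9 + 1·2 = 2618.5
P9: 2·1344 + 5·11.9 + 1·3 = 2750.5
P10: 2·1348 + 5·5.3 + 1·1 = 2723.5
P11: 2·134 + 5·4.2 + 1·1 = 290.0
P12: 2·1144 + 5·8.4 + 1·0 = 2330.0
Lowest: P11 at 290.0.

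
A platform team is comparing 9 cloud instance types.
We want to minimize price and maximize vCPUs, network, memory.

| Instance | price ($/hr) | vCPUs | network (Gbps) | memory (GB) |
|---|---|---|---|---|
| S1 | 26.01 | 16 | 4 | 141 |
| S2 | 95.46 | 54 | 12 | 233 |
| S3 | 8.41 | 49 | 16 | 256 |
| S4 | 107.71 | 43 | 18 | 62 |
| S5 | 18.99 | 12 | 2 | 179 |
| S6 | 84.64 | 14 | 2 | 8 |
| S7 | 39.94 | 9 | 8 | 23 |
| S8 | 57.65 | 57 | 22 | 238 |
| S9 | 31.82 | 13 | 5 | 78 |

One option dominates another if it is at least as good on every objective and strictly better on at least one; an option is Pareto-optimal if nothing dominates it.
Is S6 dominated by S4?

S4 vs S6: S4 is worse on price (107.71 vs 84.64), so it does not dominate S6.

No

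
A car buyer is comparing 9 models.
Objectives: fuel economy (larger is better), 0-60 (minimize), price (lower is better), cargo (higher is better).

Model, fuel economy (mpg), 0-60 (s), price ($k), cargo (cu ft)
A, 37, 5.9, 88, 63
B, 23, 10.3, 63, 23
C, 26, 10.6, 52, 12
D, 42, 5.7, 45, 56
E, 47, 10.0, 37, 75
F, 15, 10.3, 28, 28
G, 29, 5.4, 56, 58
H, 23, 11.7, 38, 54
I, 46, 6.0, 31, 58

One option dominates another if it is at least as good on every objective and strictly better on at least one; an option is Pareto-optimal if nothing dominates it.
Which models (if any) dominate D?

none

A: worse on fuel economy (37 vs 42).
B: worse on fuel economy (23 vs 42).
C: worse on fuel economy (26 vs 42).
E: worse on 0-60 (10.0 vs 5.7).
F: worse on fuel economy (15 vs 42).
G: worse on fuel economy (29 vs 42).
H: worse on fuel economy (23 vs 42).
I: worse on 0-60 (6.0 vs 5.7).
No option dominates D.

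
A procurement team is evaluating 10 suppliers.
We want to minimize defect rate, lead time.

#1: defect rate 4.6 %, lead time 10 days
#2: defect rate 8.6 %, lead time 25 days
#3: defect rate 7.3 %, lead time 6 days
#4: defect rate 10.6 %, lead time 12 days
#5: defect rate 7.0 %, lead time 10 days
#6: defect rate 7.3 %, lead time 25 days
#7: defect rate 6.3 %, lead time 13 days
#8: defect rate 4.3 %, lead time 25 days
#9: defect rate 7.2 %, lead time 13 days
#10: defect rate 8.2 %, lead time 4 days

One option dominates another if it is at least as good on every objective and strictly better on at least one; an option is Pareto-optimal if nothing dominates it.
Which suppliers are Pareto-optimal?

#1: not dominated.
#2: dominated by #1 (defect rate 4.6≤8.6, lead time 10≤25).
#3: not dominated.
#4: dominated by #1 (defect rate 4.6≤10.6, lead time 10≤12).
#5: dominated by #1 (defect rate 4.6≤7.0, lead time 10≤10).
#6: dominated by #1 (defect rate 4.6≤7.3, lead time 10≤25).
#7: dominated by #1 (defect rate 4.6≤6.3, lead time 10≤13).
#8: not dominated (best defect rate).
#9: dominated by #1 (defect rate 4.6≤7.2, lead time 10≤13).
#10: not dominated (best lead time).

#1, #3, #8, #10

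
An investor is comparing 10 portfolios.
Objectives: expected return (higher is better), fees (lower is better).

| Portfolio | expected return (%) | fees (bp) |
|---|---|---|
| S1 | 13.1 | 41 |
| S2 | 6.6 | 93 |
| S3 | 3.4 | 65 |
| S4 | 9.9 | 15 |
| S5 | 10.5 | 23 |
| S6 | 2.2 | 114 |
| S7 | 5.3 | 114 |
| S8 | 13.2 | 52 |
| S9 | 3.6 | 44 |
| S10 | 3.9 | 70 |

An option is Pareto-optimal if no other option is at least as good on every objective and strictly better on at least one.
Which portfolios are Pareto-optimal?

S1, S4, S5, S8

S1: not dominated.
S2: dominated by S1 (expected return 13.1≥6.6, fees 41≤93).
S3: dominated by S1 (expected return 13.1≥3.4, fees 41≤65).
S4: not dominated (best fees).
S5: not dominated.
S6: dominated by S1 (expected return 13.1≥2.2, fees 41≤114).
S7: dominated by S1 (expected return 13.1≥5.3, fees 41≤114).
S8: not dominated (best expected return).
S9: dominated by S1 (expected return 13.1≥3.6, fees 41≤44).
S10: dominated by S1 (expected return 13.1≥3.9, fees 41≤70).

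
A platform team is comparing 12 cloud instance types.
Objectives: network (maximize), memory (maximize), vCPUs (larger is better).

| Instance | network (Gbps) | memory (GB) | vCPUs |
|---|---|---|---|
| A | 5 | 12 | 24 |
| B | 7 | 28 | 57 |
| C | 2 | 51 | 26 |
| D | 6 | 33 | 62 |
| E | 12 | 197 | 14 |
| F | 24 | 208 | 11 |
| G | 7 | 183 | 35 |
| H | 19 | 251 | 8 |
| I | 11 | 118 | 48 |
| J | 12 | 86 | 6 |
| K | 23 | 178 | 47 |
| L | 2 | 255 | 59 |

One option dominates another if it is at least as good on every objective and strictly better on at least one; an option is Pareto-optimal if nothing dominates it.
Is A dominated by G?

Yes

G vs A: network 7≥5, memory 183≥12, vCPUs 35≥24 — G is at least as good on every objective with at least one strict improvement.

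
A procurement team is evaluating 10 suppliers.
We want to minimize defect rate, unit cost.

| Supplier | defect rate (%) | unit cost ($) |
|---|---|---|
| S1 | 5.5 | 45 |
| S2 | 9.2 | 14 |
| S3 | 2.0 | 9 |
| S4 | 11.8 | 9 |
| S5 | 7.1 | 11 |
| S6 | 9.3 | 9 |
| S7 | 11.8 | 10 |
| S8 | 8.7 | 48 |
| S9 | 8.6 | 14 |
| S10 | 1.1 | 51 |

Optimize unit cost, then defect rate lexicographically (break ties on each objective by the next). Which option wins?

S3

First minimize unit cost: best is 9, kept {S3, S4, S6}.
Then minimize defect rate: best is 2.0, kept {S3}.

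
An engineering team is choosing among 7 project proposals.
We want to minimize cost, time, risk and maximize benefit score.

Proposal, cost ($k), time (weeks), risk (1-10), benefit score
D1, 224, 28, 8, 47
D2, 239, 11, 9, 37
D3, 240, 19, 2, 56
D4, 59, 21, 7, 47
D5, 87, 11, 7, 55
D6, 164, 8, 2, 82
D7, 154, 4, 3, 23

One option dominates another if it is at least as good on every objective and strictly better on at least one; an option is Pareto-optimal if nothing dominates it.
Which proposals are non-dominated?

D1: dominated by D4 (cost 59≤224, time 21≤28, risk 7≤8, benefit score 47≥47).
D2: dominated by D5 (cost 87≤239, time 11≤11, risk 7≤9, benefit score 55≥37).
D3: dominated by D6 (cost 164≤240, time 8≤19, risk 2≤2, benefit score 82≥56).
D4: not dominated (best cost).
D5: not dominated.
D6: not dominated (best benefit score).
D7: not dominated (best time).

D4, D5, D6, D7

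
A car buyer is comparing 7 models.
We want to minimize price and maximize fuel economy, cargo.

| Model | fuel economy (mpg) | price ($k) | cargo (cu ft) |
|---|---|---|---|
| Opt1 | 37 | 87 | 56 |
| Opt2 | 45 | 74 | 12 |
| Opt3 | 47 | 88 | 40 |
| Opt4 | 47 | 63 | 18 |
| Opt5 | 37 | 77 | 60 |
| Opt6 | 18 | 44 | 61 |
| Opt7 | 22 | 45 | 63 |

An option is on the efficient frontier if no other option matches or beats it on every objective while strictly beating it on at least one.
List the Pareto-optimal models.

Opt1: dominated by Opt5 (fuel economy 37≥37, price 77≤87, cargo 60≥56).
Opt2: dominated by Opt4 (fuel economy 47≥45, price 63≤74, cargo 18≥12).
Opt3: not dominated.
Opt4: not dominated.
Opt5: not dominated.
Opt6: not dominated (best price).
Opt7: not dominated (best cargo).

Opt3, Opt4, Opt5, Opt6, Opt7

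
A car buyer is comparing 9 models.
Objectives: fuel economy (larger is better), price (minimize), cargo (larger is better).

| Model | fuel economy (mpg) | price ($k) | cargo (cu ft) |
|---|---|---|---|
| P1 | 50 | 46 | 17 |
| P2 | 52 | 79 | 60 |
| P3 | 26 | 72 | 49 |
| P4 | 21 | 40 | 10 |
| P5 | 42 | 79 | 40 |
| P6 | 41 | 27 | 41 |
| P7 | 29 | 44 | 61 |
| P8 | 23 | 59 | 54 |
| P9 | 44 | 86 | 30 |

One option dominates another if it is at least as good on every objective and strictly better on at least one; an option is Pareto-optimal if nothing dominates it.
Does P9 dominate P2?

P9 vs P2: P9 is worse on fuel economy (44 vs 52), so it does not dominate P2.

No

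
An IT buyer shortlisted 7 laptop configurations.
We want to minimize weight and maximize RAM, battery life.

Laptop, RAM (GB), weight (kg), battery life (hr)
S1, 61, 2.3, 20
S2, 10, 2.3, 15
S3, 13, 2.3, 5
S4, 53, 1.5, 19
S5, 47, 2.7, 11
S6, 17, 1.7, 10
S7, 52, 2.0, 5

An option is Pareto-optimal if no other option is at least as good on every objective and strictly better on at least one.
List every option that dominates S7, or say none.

S4: RAM 53≥52, weight 1.5≤2.0, battery life 19≥5 — dominates S7.
Others (S1, S2, S3, S5, S6) are each worse than S7 on at least one objective.

S4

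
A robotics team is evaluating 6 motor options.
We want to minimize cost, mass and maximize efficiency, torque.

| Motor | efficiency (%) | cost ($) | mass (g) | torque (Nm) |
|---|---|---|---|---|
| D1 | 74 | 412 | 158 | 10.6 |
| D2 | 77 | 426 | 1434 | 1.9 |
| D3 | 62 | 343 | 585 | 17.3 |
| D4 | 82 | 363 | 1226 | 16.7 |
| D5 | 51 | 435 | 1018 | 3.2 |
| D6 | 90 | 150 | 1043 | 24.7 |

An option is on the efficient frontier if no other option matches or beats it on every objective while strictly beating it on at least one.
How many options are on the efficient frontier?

D1: not dominated (best mass).
D2: dominated by D4 (efficiency 82≥77, cost 363≤426, mass 1226≤1434, torque 16.7≥1.9).
D3: not dominated.
D4: dominated by D6 (efficiency 90≥82, cost 150≤363, mass 1043≤1226, torque 24.7≥16.7).
D5: dominated by D1 (efficiency 74≥51, cost 412≤435, mass 158≤1018, torque 10.6≥3.2).
D6: not dominated (best efficiency).
Pareto-optimal: D1, D3, D6 → 3.

3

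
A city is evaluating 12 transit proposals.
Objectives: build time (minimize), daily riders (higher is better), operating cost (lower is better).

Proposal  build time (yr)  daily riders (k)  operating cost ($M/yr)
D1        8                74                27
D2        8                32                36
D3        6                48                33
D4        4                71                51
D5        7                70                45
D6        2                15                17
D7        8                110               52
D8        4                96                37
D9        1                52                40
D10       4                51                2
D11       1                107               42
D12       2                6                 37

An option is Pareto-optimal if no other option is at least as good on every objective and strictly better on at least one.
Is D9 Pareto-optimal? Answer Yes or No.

Yes

D1: worse on build time (8 vs 1).
D2: worse on build time (8 vs 1).
D3: worse on build time (6 vs 1).
D4: worse on build time (4 vs 1).
D5: worse on build time (7 vs 1).
D6: worse on build time (2 vs 1).
D7: worse on build time (8 vs 1).
D8: worse on build time (4 vs 1).
D10: worse on build time (4 vs 1).
D11: worse on operating cost (42 vs 40).
D12: worse on build time (2 vs 1).
No option is at least as good as D9 on every objective and strictly better on one.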